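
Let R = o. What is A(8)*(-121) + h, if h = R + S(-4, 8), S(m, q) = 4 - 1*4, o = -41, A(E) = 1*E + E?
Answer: -1977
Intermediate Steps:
A(E) = 2*E (A(E) = E + E = 2*E)
S(m, q) = 0 (S(m, q) = 4 - 4 = 0)
R = -41
h = -41 (h = -41 + 0 = -41)
A(8)*(-121) + h = (2*8)*(-121) - 41 = 16*(-121) - 41 = -1936 - 41 = -1977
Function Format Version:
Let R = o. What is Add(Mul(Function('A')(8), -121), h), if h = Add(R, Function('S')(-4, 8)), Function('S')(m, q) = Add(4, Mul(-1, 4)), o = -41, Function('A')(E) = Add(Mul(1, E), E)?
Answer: -1977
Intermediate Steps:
Function('A')(E) = Mul(2, E) (Function('A')(E) = Add(E, E) = Mul(2, E))
Function('S')(m, q) = 0 (Function('S')(m, q) = Add(4, -4) = 0)
R = -41
h = -41 (h = Add(-41, 0) = -41)
Add(Mul(Function('A')(8), -121), h) = Add(Mul(Mul(2, 8), -121), -41) = Add(Mul(16, -121), -41) = Add(-1936, -41) = -1977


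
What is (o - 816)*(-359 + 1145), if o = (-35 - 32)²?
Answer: 2886978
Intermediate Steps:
o = 4489 (o = (-67)² = 4489)
(o - 816)*(-359 + 1145) = (4489 - 816)*(-359 + 1145) = 3673*786 = 2886978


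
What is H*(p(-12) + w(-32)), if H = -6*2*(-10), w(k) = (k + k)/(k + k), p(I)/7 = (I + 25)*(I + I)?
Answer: -261960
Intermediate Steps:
p(I) = 14*I*(25 + I) (p(I) = 7*((I + 25)*(I + I)) = 7*((25 + I)*(2*I)) = 7*(2*I*(25 + I)) = 14*I*(25 + I))
w(k) = 1 (w(k) = (2*k)/((2*k)) = (2*k)*(1/(2*k)) = 1)
H = 120 (H = -12*(-10) = 120)
H*(p(-12) + w(-32)) = 120*(14*(-12)*(25 - 12) + 1) = 120*(14*(-12)*13 + 1) = 120*(-2184 + 1) = 120*(-2183) = -261960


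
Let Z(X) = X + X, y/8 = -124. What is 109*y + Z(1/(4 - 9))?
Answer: -540642/5 ≈ -1.0813e+5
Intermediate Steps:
y = -992 (y = 8*(-124) = -992)
Z(X) = 2*X
109*y + Z(1/(4 - 9)) = 109*(-992) + 2/(4 - 9) = -108128 + 2/(-5) = -108128 + 2*(-1/5) = -108128 - 2/5 = -540642/5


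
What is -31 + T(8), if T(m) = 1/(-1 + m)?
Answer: -216/7 ≈ -30.857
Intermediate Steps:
-31 + T(8) = -31 + 1/(-1 + 8) = -31 + 1/7 = -31 + ⅐ = -216/7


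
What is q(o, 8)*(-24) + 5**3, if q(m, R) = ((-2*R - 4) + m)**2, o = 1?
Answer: -8539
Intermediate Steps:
q(m, R) = (-4 + m - 2*R)**2 (q(m, R) = ((-4 - 2*R) + m)**2 = (-4 + m - 2*R)**2)
q(o, 8)*(-24) + 5**3 = (4 - 1*1 + 2*8)**2*(-24) + 5**3 = (4 - 1 + 16)**2*(-24) + 125 = 19**2*(-24) + 125 = 361*(-24) + 125 = -8664 + 125 = -8539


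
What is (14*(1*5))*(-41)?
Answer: -2870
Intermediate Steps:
(14*(1*5))*(-41) = (14*5)*(-41) = 70*(-41) = -2870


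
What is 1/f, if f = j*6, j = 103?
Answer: 1/618 ≈ 0.0016181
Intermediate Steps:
f = 618 (f = 103*6 = 618)
1/f = 1/618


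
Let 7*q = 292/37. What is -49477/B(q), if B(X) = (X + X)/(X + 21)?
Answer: -283552687/584 ≈ -4.8554e+5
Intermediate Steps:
q = 292/259 (q = (292/37)/7 = (292*(1/37))/7 = (⅐)*(292/37) = 292/259 ≈ 1.1274)
B(X) = 2*X/(21 + X) (B(X) = (2*X)/(21 + X) = 2*X/(21 + X))
-49477/B(q) = -49477/(2*(292/259)/(21 + 292/259)) = -49477/(2*(292/259)/(5731/259)) = -49477/(2*(292/259)*(259/5731)) = -49477/584/5731 = -49477*5731/584 = -283552687/584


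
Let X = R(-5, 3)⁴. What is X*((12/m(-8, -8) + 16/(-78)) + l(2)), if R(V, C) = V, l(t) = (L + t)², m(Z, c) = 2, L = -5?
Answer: 360625/39 ≈ 9246.8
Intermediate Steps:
l(t) = (-5 + t)²
X = 625 (X = (-5)⁴ = 625)
X*((12/m(-8, -8) + 16/(-78)) + l(2)) = 625*((12/2 + 16/(-78)) + (-5 + 2)²) = 625*((12*(½) + 16*(-1/78)) + (-3)²) = 625*((6 - 8/39) + 9) = 625*(226/39 + 9) = 625*(577/39) = 360625/39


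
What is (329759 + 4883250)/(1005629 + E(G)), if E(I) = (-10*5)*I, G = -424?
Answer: 5213009/1026829 ≈ 5.0768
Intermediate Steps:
E(I) = -50*I
(329759 + 4883250)/(1005629 + E(G)) = (329759 + 4883250)/(1005629 - 50*(-424)) = 5213009/(1005629 + 21200) = 5213009/1026829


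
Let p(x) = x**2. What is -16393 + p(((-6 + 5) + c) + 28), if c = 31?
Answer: -13029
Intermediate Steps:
-16393 + p(((-6 + 5) + c) + 28) = -16393 + (((-6 + 5) + 31) + 28)**2 = -16393 + ((-1 + 31) + 28)**2 = -16393 + (30 + 28)**2 = -16393 + 58**2 = -16393 + 3364 = -13029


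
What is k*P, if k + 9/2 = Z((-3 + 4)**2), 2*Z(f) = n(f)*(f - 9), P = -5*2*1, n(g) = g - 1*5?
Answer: -115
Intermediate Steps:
n(g) = -5 + g (n(g) = g - 5 = -5 + g)
P = -10 (P = -10*1 = -10)
Z(f) = (-9 + f)*(-5 + f)/2 (Z(f) = ((-5 + f)*(f - 9))/2 = ((-5 + f)*(-9 + f))/2 = ((-9 + f)*(-5 + f))/2 = (-9 + f)*(-5 + f)/2)
k = 23/2 (k = -9/2 + (-9 + (-3 + 4)**2)*(-5 + (-3 + 4)**2)/2 = -9/2 + (-9 + 1**2)*(-5 + 1**2)/2 = -9/2 + (-9 + 1)*(-5 + 1)/2 = -9/2 + (1/2)*(-8)*(-4) = -9/2 + 16 = 23/2 ≈ 11.500)
k*P = (23/2)*(-10) = -115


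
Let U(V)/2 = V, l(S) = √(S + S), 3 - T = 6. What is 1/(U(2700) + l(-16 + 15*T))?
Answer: 2700/14580061 - I*√122/29160122 ≈ 0.00018518 - 3.7878e-7*I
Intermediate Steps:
T = -3 (T = 3 - 1*6 = 3 - 6 = -3)
l(S) = √2*√S (l(S) = √(2*S) = √2*√S)
U(V) = 2*V
1/(U(2700) + l(-16 + 15*T)) = 1/(2*2700 + √2*√(-16 + 15*(-3))) = 1/(5400 + √2*√(-16 - 45)) = 1/(5400 + √2*√(-61)) = 1/(5400 + √2*(I*√61)) = 1/(5400 + I*√122)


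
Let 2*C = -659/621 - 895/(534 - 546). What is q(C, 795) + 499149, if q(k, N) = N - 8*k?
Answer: 310282595/621 ≈ 4.9965e+5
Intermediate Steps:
C = 182629/4968 (C = (-659/621 - 895/(534 - 546))/2 = (-659*1/621 - 895/(-12))/2 = (-659/621 - 895*(-1/12))/2 = (-659/621 + 895/12)/2 = (½)*(182629/2484) = 182629/4968 ≈ 36.761)
q(C, 795) + 499149 = (795 - 8*182629/4968) + 499149 = (795 - 182629/621) + 499149 = 311066/621 + 499149 = 310282595/621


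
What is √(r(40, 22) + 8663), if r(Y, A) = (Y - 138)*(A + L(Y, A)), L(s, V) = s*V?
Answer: I*√79733 ≈ 282.37*I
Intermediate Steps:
L(s, V) = V*s
r(Y, A) = (-138 + Y)*(A + A*Y) (r(Y, A) = (Y - 138)*(A + A*Y) = (-138 + Y)*(A + A*Y))
√(r(40, 22) + 8663) = √(22*(-138 + 40² - 137*40) + 8663) = √(22*(-138 + 1600 - 5480) + 8663) = √(22*(-4018) + 8663) = √(-88396 + 8663) = √(-79733) = I*√79733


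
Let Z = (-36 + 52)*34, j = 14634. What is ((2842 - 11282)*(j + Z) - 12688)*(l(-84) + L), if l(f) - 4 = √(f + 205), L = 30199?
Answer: -3870866851712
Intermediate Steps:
l(f) = 4 + √(205 + f) (l(f) = 4 + √(f + 205) = 4 + √(205 + f))
Z = 544 (Z = 16*34 = 544)
((2842 - 11282)*(j + Z) - 12688)*(l(-84) + L) = ((2842 - 11282)*(14634 + 544) - 12688)*((4 + √(205 - 84)) + 30199) = (-8440*15178 - 12688)*((4 + √121) + 30199) = (-128102320 - 12688)*((4 + 11) + 30199) = -128115008*(15 + 30199) = -128115008*30214 = -3870866851712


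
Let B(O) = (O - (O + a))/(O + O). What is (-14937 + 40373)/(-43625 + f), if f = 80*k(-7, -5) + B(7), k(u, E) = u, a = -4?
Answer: -178052/309293 ≈ -0.57567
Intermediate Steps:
B(O) = 2/O (B(O) = (O - (O - 4))/(O + O) = (O - (-4 + O))/((2*O)) = (O + (4 - O))*(1/(2*O)) = 4*(1/(2*O)) = 2/O)
f = -3918/7 (f = 80*(-7) + 2/7 = -560 + 2*(1/7) = -560 + 2/7 = -3918/7 ≈ -559.71)
(-14937 + 40373)/(-43625 + f) = (-14937 + 40373)/(-43625 - 3918/7) = 25436/(-309293/7) = 25436*(-7/309293) = -178052/309293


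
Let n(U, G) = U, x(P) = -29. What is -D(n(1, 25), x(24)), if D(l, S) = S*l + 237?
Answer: -208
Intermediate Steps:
D(l, S) = 237 + S*l
-D(n(1, 25), x(24)) = -(237 - 29*1) = -(237 - 29) = -1*208 = -208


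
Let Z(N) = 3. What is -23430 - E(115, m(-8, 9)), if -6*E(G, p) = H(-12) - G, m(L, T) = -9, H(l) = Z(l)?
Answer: -70346/3 ≈ -23449.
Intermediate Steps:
H(l) = 3
E(G, p) = -½ + G/6 (E(G, p) = -(3 - G)/6 = -½ + G/6)
-23430 - E(115, m(-8, 9)) = -23430 - (-½ + (⅙)*115) = -23430 - (-½ + 115/6) = -23430 - 1*56/3 = -23430 - 56/3 = -70346/3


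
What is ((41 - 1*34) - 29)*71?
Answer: -1562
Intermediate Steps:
((41 - 1*34) - 29)*71 = ((41 - 34) - 29)*71 = (7 - 29)*71 = -22*71 = -1562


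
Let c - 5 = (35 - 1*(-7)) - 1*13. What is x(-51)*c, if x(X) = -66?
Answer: -2244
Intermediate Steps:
c = 34 (c = 5 + ((35 - 1*(-7)) - 1*13) = 5 + ((35 + 7) - 13) = 5 + (42 - 13) = 5 + 29 = 34)
x(-51)*c = -66*34 = -2244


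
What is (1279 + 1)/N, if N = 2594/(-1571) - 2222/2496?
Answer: -2509578240/4982693 ≈ -503.66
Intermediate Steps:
N = -4982693/1960608 (N = 2594*(-1/1571) - 2222*1/2496 = -2594/1571 - 1111/1248 = -4982693/1960608 ≈ -2.5414)
(1279 + 1)/N = (1279 + 1)/(-4982693/1960608) = 1280*(-1960608/4982693) = -2509578240/4982693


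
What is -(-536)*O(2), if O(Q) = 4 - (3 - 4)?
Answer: 2680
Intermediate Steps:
O(Q) = 5 (O(Q) = 4 - 1*(-1) = 4 + 1 = 5)
-(-536)*O(2) = -(-536)*5 = -134*(-20) = 2680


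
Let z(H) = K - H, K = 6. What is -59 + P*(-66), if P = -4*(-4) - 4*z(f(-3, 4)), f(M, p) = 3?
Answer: -323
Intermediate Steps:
z(H) = 6 - H
P = 4 (P = -4*(-4) - 4*(6 - 1*3) = 16 - 4*(6 - 3) = 16 - 4*3 = 16 - 12 = 4)
-59 + P*(-66) = -59 + 4*(-66) = -59 - 264 = -323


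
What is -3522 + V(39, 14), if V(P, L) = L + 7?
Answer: -3501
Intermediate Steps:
V(P, L) = 7 + L
-3522 + V(39, 14) = -3522 + (7 + 14) = -3522 + 21 = -3501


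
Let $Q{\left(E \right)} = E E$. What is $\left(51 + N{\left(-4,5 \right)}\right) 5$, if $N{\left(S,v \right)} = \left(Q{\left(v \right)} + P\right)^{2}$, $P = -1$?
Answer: $3135$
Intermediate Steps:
$Q{\left(E \right)} = E^{2}$
$N{\left(S,v \right)} = \left(-1 + v^{2}\right)^{2}$ ($N{\left(S,v \right)} = \left(v^{2} - 1\right)^{2} = \left(-1 + v^{2}\right)^{2}$)
$\left(51 + N{\left(-4,5 \right)}\right) 5 = \left(51 + \left(-1 + 5^{2}\right)^{2}\right) 5 = \left(51 + \left(-1 + 25\right)^{2}\right) 5 = \left(51 + 24^{2}\right) 5 = \left(51 + 576\right) 5 = 627 \cdot 5 = 3135$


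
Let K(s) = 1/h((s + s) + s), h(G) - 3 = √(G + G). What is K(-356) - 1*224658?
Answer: (-449316*√534 + 673973*I)/(-3*I + 2*√534) ≈ -2.2466e+5 - 0.021545*I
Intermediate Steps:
h(G) = 3 + √2*√G (h(G) = 3 + √(G + G) = 3 + √(2*G) = 3 + √2*√G)
K(s) = 1/(3 + √6*√s) (K(s) = 1/(3 + √2*√((s + s) + s)) = 1/(3 + √2*√(2*s + s)) = 1/(3 + √2*√(3*s)) = 1/(3 + √2*(√3*√s)) = 1/(3 + √6*√s))
K(-356) - 1*224658 = 1/(3 + √6*√(-356)) - 1*224658 = 1/(3 + √6*(2*I*√89)) - 224658 = 1/(3 + 2*I*√534) - 224658 = -224658 + 1/(3 + 2*I*√534)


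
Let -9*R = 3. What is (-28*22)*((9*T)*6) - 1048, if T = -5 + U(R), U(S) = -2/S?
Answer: -34312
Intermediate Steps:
R = -⅓ (R = -⅑*3 = -⅓ ≈ -0.33333)
T = 1 (T = -5 - 2/(-⅓) = -5 - 2*(-3) = -5 + 6 = 1)
(-28*22)*((9*T)*6) - 1048 = (-28*22)*((9*1)*6) - 1048 = -5544*6 - 1048 = -616*54 - 1048 = -33264 - 1048 = -34312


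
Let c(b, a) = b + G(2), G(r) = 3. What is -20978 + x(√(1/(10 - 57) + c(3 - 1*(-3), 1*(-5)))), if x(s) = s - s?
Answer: -20978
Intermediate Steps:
c(b, a) = 3 + b (c(b, a) = b + 3 = 3 + b)
x(s) = 0
-20978 + x(√(1/(10 - 57) + c(3 - 1*(-3), 1*(-5)))) = -20978 + 0 = -20978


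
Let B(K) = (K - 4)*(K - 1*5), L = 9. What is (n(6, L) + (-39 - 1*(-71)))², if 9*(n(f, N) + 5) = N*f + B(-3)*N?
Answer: 7921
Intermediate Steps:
B(K) = (-5 + K)*(-4 + K) (B(K) = (-4 + K)*(K - 5) = (-4 + K)*(-5 + K) = (-5 + K)*(-4 + K))
n(f, N) = -5 + 56*N/9 + N*f/9 (n(f, N) = -5 + (N*f + (20 + (-3)² - 9*(-3))*N)/9 = -5 + (N*f + (20 + 9 + 27)*N)/9 = -5 + (N*f + 56*N)/9 = -5 + (56*N + N*f)/9 = -5 + (56*N/9 + N*f/9) = -5 + 56*N/9 + N*f/9)
(n(6, L) + (-39 - 1*(-71)))² = ((-5 + (56/9)*9 + (⅑)*9*6) + (-39 - 1*(-71)))² = ((-5 + 56 + 6) + (-39 + 71))² = (57 + 32)² = 89² = 7921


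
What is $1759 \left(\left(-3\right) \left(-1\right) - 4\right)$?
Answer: $-1759$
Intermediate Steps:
$1759 \left(\left(-3\right) \left(-1\right) - 4\right) = 1759 \left(3 - 4\right) = 1759 \left(-1\right) = -1759$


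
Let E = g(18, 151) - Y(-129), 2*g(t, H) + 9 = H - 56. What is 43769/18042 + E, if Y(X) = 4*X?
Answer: 10129247/18042 ≈ 561.43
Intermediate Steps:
g(t, H) = -65/2 + H/2 (g(t, H) = -9/2 + (H - 56)/2 = -9/2 + (-56 + H)/2 = -9/2 + (-28 + H/2) = -65/2 + H/2)
E = 559 (E = (-65/2 + (1/2)*151) - 4*(-129) = (-65/2 + 151/2) - 1*(-516) = 43 + 516 = 559)
43769/18042 + E = 43769/18042 + 559 = 10129247/18042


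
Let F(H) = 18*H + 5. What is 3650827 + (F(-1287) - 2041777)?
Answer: 1585889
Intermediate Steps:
F(H) = 5 + 18*H
3650827 + (F(-1287) - 2041777) = 3650827 + ((5 + 18*(-1287)) - 2041777) = 3650827 + ((5 - 23166) - 2041777) = 3650827 + (-23161 - 2041777) = 3650827 - 2064938 = 1585889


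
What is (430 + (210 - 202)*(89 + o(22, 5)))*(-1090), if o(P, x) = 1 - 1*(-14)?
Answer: -1375580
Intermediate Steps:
o(P, x) = 15 (o(P, x) = 1 + 14 = 15)
(430 + (210 - 202)*(89 + o(22, 5)))*(-1090) = (430 + (210 - 202)*(89 + 15))*(-1090) = (430 + 8*104)*(-1090) = (430 + 832)*(-1090) = 1262*(-1090) = -1375580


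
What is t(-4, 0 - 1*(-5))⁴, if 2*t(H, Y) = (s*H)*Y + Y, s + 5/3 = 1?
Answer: 9150625/1296 ≈ 7060.7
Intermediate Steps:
s = -⅔ (s = -5/3 + 1 = -⅔ ≈ -0.66667)
t(H, Y) = Y/2 - H*Y/3 (t(H, Y) = ((-2*H/3)*Y + Y)/2 = (-2*H*Y/3 + Y)/2 = (Y - 2*H*Y/3)/2 = Y/2 - H*Y/3)
t(-4, 0 - 1*(-5))⁴ = ((0 - 1*(-5))*(3 - 2*(-4))/6)⁴ = ((0 + 5)*(3 + 8)/6)⁴ = ((⅙)*5*11)⁴ = (55/6)⁴ = 9150625/1296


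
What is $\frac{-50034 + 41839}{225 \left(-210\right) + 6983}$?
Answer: $\frac{8195}{40267} \approx 0.20352$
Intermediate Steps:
$\frac{-50034 + 41839}{225 \left(-210\right) + 6983} = - \frac{8195}{-47250 + 6983} = - \frac{8195}{-40267} = \left(-8195\right) \left(- \frac{1}{40267}\right) = \frac{8195}{40267}$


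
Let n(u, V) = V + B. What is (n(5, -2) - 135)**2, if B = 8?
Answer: 16641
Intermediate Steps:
n(u, V) = 8 + V (n(u, V) = V + 8 = 8 + V)
(n(5, -2) - 135)**2 = ((8 - 2) - 135)**2 = (6 - 135)**2 = (-129)**2 = 16641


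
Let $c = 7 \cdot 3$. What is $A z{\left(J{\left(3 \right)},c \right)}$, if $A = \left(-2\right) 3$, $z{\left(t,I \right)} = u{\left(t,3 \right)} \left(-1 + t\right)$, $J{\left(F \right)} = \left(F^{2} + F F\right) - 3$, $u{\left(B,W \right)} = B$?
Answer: $-1260$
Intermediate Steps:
$c = 21$
$J{\left(F \right)} = -3 + 2 F^{2}$ ($J{\left(F \right)} = \left(F^{2} + F^{2}\right) - 3 = 2 F^{2} - 3 = -3 + 2 F^{2}$)
$z{\left(t,I \right)} = t \left(-1 + t\right)$
$A = -6$
$A z{\left(J{\left(3 \right)},c \right)} = - 6 \left(-3 + 2 \cdot 3^{2}\right) \left(-1 - \left(3 - 2 \cdot 3^{2}\right)\right) = - 6 \left(-3 + 2 \cdot 9\right) \left(-1 + \left(-3 + 2 \cdot 9\right)\right) = - 6 \left(-3 + 18\right) \left(-1 + \left(-3 + 18\right)\right) = - 6 \cdot 15 \left(-1 + 15\right) = - 6 \cdot 15 \cdot 14 = \left(-6\right) 210 = -1260$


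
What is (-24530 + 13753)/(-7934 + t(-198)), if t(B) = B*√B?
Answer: 42752359/35355374 - 3200769*I*√22/35355374 ≈ 1.2092 - 0.42463*I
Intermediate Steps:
t(B) = B^(3/2)
(-24530 + 13753)/(-7934 + t(-198)) = (-24530 + 13753)/(-7934 + (-198)^(3/2)) = -10777/(-7934 - 594*I*√22)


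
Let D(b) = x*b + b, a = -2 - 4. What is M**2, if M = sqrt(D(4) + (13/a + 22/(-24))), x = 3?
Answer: 155/12 ≈ 12.917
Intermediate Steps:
a = -6
D(b) = 4*b (D(b) = 3*b + b = 4*b)
M = sqrt(465)/6 (M = sqrt(4*4 + (13/(-6) + 22/(-24))) = sqrt(16 + (13*(-1/6) + 22*(-1/24))) = sqrt(16 + (-13/6 - 11/12)) = sqrt(16 - 37/12) = sqrt(155/12) = sqrt(465)/6 ≈ 3.5940)
M**2 = (sqrt(465)/6)**2 = 155/12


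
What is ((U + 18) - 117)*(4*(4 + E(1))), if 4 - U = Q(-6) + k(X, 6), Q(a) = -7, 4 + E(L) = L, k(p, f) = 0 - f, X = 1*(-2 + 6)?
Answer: -328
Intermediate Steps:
X = 4 (X = 1*4 = 4)
k(p, f) = -f
E(L) = -4 + L
U = 17 (U = 4 - (-7 - 1*6) = 4 - (-7 - 6) = 4 - 1*(-13) = 4 + 13 = 17)
((U + 18) - 117)*(4*(4 + E(1))) = ((17 + 18) - 117)*(4*(4 + (-4 + 1))) = (35 - 117)*(4*(4 - 3)) = -328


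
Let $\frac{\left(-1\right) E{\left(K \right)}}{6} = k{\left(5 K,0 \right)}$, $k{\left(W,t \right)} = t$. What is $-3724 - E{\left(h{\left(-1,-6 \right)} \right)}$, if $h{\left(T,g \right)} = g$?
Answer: $-3724$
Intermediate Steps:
$E{\left(K \right)} = 0$ ($E{\left(K \right)} = \left(-6\right) 0 = 0$)
$-3724 - E{\left(h{\left(-1,-6 \right)} \right)} = -3724 - 0 = -3724 + 0 = -3724$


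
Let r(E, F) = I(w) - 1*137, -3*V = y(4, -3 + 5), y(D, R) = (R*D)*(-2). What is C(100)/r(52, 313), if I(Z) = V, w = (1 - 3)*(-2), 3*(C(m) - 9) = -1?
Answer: -26/395 ≈ -0.065823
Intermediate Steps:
C(m) = 26/3 (C(m) = 9 + (⅓)*(-1) = 9 - ⅓ = 26/3)
w = 4 (w = -2*(-2) = 4)
y(D, R) = -2*D*R (y(D, R) = (D*R)*(-2) = -2*D*R)
V = 16/3 (V = -(-2)*4*(-3 + 5)/3 = -(-2)*4*2/3 = -⅓*(-16) = 16/3 ≈ 5.3333)
I(Z) = 16/3
r(E, F) = -395/3 (r(E, F) = 16/3 - 1*137 = 16/3 - 137 = -395/3)
C(100)/r(52, 313) = 26/(3*(-395/3)) = (26/3)*(-3/395) = -26/395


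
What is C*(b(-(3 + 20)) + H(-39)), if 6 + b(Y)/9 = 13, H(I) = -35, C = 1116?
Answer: 31248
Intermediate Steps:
b(Y) = 63 (b(Y) = -54 + 9*13 = -54 + 117 = 63)
C*(b(-(3 + 20)) + H(-39)) = 1116*(63 - 35) = 1116*28 = 31248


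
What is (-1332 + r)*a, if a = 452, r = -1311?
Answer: -1194636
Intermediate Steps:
(-1332 + r)*a = (-1332 - 1311)*452 = -2643*452 = -1194636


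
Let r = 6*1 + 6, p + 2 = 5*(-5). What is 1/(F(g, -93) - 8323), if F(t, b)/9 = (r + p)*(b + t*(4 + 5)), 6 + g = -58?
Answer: 1/81992 ≈ 1.2196e-5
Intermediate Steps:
g = -64 (g = -6 - 58 = -64)
p = -27 (p = -2 + 5*(-5) = -2 - 25 = -27)
r = 12 (r = 6 + 6 = 12)
F(t, b) = -1215*t - 135*b (F(t, b) = 9*((12 - 27)*(b + t*(4 + 5))) = 9*(-15*(b + t*9)) = 9*(-15*(b + 9*t)) = 9*(-135*t - 15*b) = -1215*t - 135*b)
1/(F(g, -93) - 8323) = 1/((-1215*(-64) - 135*(-93)) - 8323) = 1/((77760 + 12555) - 8323) = 1/(90315 - 8323) = 1/81992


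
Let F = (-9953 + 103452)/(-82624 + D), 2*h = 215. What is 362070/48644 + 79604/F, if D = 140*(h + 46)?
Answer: -16906621770561/324868954 ≈ -52041.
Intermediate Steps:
h = 215/2 (h = (1/2)*215 = 215/2 ≈ 107.50)
D = 21490 (D = 140*(215/2 + 46) = 140*(307/2) = 21490)
F = -93499/61134 (F = (-9953 + 103452)/(-82624 + 21490) = 93499/(-61134) = 93499*(-1/61134) = -93499/61134 ≈ -1.5294)
362070/48644 + 79604/F = 362070/48644 + 79604/(-93499/61134) = 362070*(1/48644) + 79604*(-61134/93499) = 181035/24322 - 695215848/13357 = -16906621770561/324868954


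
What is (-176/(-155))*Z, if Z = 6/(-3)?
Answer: -352/155 ≈ -2.2710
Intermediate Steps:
Z = -2 (Z = 6*(-⅓) = -2)
(-176/(-155))*Z = -176/(-155)*(-2) = -176*(-1/155)*(-2) = (176/155)*(-2) = -352/155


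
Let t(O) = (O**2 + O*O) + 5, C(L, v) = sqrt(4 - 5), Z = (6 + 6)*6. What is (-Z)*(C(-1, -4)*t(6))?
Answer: -5544*I ≈ -5544.0*I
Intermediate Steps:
Z = 72 (Z = 12*6 = 72)
C(L, v) = I (C(L, v) = sqrt(-1) = I)
t(O) = 5 + 2*O**2 (t(O) = (O**2 + O**2) + 5 = 2*O**2 + 5 = 5 + 2*O**2)
(-Z)*(C(-1, -4)*t(6)) = (-1*72)*(I*(5 + 2*6**2)) = -72*I*(5 + 2*36) = -72*I*(5 + 72) = -72*I*77 = -5544*I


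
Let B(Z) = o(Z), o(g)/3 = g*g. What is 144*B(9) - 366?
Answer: 34626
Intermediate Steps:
o(g) = 3*g² (o(g) = 3*(g*g) = 3*g²)
B(Z) = 3*Z²
144*B(9) - 366 = 144*(3*9²) - 366 = 144*(3*81) - 366 = 144*243 - 366 = 34992 - 366 = 34626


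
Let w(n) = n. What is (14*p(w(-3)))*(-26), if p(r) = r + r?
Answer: 2184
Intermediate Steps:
p(r) = 2*r
(14*p(w(-3)))*(-26) = (14*(2*(-3)))*(-26) = (14*(-6))*(-26) = -84*(-26) = 2184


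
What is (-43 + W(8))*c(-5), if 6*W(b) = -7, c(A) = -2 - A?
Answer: -265/2 ≈ -132.50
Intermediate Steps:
W(b) = -7/6 (W(b) = (⅙)*(-7) = -7/6)
(-43 + W(8))*c(-5) = (-43 - 7/6)*(-2 - 1*(-5)) = -265*(-2 + 5)/6 = -265/6*3 = -265/2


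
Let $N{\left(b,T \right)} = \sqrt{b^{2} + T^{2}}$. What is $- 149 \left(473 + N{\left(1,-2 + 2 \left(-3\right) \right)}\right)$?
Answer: $-70477 - 149 \sqrt{65} \approx -71678.0$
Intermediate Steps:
$N{\left(b,T \right)} = \sqrt{T^{2} + b^{2}}$
$- 149 \left(473 + N{\left(1,-2 + 2 \left(-3\right) \right)}\right) = - 149 \left(473 + \sqrt{\left(-2 + 2 \left(-3\right)\right)^{2} + 1^{2}}\right) = - 149 \left(473 + \sqrt{\left(-2 - 6\right)^{2} + 1}\right) = - 149 \left(473 + \sqrt{\left(-8\right)^{2} + 1}\right) = - 149 \left(473 + \sqrt{64 + 1}\right) = - 149 \left(473 + \sqrt{65}\right) = -70477 - 149 \sqrt{65}$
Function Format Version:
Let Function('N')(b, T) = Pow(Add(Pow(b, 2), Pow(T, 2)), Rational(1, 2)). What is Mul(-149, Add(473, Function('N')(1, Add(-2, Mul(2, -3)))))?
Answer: Add(-70477, Mul(-149, Pow(65, Rational(1, 2)))) ≈ -71678.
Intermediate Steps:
Function('N')(b, T) = Pow(Add(Pow(T, 2), Pow(b, 2)), Rational(1, 2))
Mul(-149, Add(473, Function('N')(1, Add(-2, Mul(2, -3))))) = Mul(-149, Add(473, Pow(Add(Pow(Add(-2, Mul(2, -3)), 2), Pow(1, 2)), Rational(1, 2)))) = Mul(-149, Add(473, Pow(Add(Pow(Add(-2, -6), 2), 1), Rational(1, 2)))) = Mul(-149, Add(473, Pow(Add(Pow(-8, 2), 1), Rational(1, 2)))) = Mul(-149, Add(473, Pow(Add(64, 1), Rational(1, 2)))) = Mul(-149, Add(473, Pow(65, Rational(1, 2)))) = Add(-70477, Mul(-149, Pow(65, Rational(1, 2))))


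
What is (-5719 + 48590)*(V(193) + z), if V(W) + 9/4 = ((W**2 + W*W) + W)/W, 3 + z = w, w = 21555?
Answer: 3761801637/4 ≈ 9.4045e+8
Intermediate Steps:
z = 21552 (z = -3 + 21555 = 21552)
V(W) = -9/4 + (W + 2*W**2)/W (V(W) = -9/4 + ((W**2 + W*W) + W)/W = -9/4 + ((W**2 + W**2) + W)/W = -9/4 + (2*W**2 + W)/W = -9/4 + (W + 2*W**2)/W)
(-5719 + 48590)*(V(193) + z) = (-5719 + 48590)*((-5/4 + 2*193) + 21552) = 42871*((-5/4 + 386) + 21552) = 42871*(1539/4 + 21552) = 42871*(87747/4) = 3761801637/4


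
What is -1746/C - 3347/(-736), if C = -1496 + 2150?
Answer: 150647/80224 ≈ 1.8778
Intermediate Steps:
C = 654
-1746/C - 3347/(-736) = -1746/654 - 3347/(-736) = -1746*1/654 - 3347*(-1/736) = -291/109 + 3347/736 = 150647/80224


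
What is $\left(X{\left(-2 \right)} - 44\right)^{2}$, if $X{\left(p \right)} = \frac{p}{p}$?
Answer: $1849$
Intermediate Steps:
$X{\left(p \right)} = 1$
$\left(X{\left(-2 \right)} - 44\right)^{2} = \left(1 - 44\right)^{2} = \left(-43\right)^{2} = 1849$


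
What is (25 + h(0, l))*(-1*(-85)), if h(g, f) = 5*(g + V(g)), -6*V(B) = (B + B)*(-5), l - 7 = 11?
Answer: 2125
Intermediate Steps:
l = 18 (l = 7 + 11 = 18)
V(B) = 5*B/3 (V(B) = -(B + B)*(-5)/6 = -2*B*(-5)/6 = -(-5)*B/3 = 5*B/3)
h(g, f) = 40*g/3 (h(g, f) = 5*(g + 5*g/3) = 5*(8*g/3) = 40*g/3)
(25 + h(0, l))*(-1*(-85)) = (25 + (40/3)*0)*(-1*(-85)) = (25 + 0)*85 = 25*85 = 2125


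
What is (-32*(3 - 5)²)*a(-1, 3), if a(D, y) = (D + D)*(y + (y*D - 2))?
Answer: -512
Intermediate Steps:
a(D, y) = 2*D*(-2 + y + D*y) (a(D, y) = (2*D)*(y + (D*y - 2)) = (2*D)*(y + (-2 + D*y)) = (2*D)*(-2 + y + D*y) = 2*D*(-2 + y + D*y))
(-32*(3 - 5)²)*a(-1, 3) = (-32*(3 - 5)²)*(2*(-1)*(-2 + 3 - 1*3)) = (-32*(-2)²)*(2*(-1)*(-2 + 3 - 3)) = (-32*4)*(2*(-1)*(-2)) = -128*4 = -512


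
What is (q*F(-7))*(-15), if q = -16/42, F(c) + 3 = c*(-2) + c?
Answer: 160/7 ≈ 22.857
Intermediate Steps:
F(c) = -3 - c (F(c) = -3 + (c*(-2) + c) = -3 + (-2*c + c) = -3 - c)
q = -8/21 (q = -16*1/42 = -8/21 ≈ -0.38095)
(q*F(-7))*(-15) = -8*(-3 - 1*(-7))/21*(-15) = -8*(-3 + 7)/21*(-15) = -8/21*4*(-15) = -32/21*(-15) = 160/7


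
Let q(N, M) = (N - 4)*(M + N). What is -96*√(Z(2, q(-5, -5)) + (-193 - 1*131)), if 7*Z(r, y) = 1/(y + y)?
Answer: -16*I*√14288365/35 ≈ -1728.0*I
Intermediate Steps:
q(N, M) = (-4 + N)*(M + N)
Z(r, y) = 1/(14*y) (Z(r, y) = 1/(7*(y + y)) = 1/(7*((2*y))) = (1/(2*y))/7 = 1/(14*y))
-96*√(Z(2, q(-5, -5)) + (-193 - 1*131)) = -96*√(1/(14*((-5)² - 4*(-5) - 4*(-5) - 5*(-5))) + (-193 - 1*131)) = -96*√(1/(14*(25 + 20 + 20 + 25)) + (-193 - 131)) = -96*√((1/14)/90 - 324) = -96*√((1/14)*(1/90) - 324) = -96*√(1/1260 - 324) = -16*I*√14288365/35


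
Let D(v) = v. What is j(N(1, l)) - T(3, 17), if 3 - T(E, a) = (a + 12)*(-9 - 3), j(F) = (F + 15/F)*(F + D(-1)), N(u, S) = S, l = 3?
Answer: -335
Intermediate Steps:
j(F) = (-1 + F)*(F + 15/F) (j(F) = (F + 15/F)*(F - 1) = (F + 15/F)*(-1 + F) = (-1 + F)*(F + 15/F))
T(E, a) = 147 + 12*a (T(E, a) = 3 - (a + 12)*(-9 - 3) = 3 - (12 + a)*(-12) = 3 - (-144 - 12*a) = 3 + (144 + 12*a) = 147 + 12*a)
j(N(1, l)) - T(3, 17) = (15 + 3**2 - 1*3 - 15/3) - (147 + 12*17) = (15 + 9 - 3 - 15*1/3) - (147 + 204) = (15 + 9 - 3 - 5) - 1*351 = 16 - 351 = -335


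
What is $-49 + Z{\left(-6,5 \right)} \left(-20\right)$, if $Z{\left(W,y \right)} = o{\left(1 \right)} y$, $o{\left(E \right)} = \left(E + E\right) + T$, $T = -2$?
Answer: $-49$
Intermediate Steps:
$o{\left(E \right)} = -2 + 2 E$ ($o{\left(E \right)} = \left(E + E\right) - 2 = 2 E - 2 = -2 + 2 E$)
$Z{\left(W,y \right)} = 0$ ($Z{\left(W,y \right)} = \left(-2 + 2 \cdot 1\right) y = \left(-2 + 2\right) y = 0 y = 0$)
$-49 + Z{\left(-6,5 \right)} \left(-20\right) = -49 + 0 \left(-20\right) = -49 + 0 = -49$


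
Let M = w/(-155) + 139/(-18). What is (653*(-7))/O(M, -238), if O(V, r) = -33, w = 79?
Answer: 4571/33 ≈ 138.52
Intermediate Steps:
M = -22967/2790 (M = 79/(-155) + 139/(-18) = 79*(-1/155) + 139*(-1/18) = -79/155 - 139/18 = -22967/2790 ≈ -8.2319)
(653*(-7))/O(M, -238) = (653*(-7))/(-33) = -4571*(-1/33) = 4571/33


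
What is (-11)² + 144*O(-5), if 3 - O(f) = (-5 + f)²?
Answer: -13847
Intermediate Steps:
O(f) = 3 - (-5 + f)²
(-11)² + 144*O(-5) = (-11)² + 144*(3 - (-5 - 5)²) = 121 + 144*(3 - 1*(-10)²) = 121 + 144*(3 - 1*100) = 121 + 144*(3 - 100) = 121 + 144*(-97) = 121 - 13968 = -13847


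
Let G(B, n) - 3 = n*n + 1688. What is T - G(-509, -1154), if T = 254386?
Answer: -1079021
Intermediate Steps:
G(B, n) = 1691 + n**2 (G(B, n) = 3 + (n*n + 1688) = 3 + (n**2 + 1688) = 3 + (1688 + n**2) = 1691 + n**2)
T - G(-509, -1154) = 254386 - (1691 + (-1154)**2) = 254386 - (1691 + 1331716) = 254386 - 1*1333407 = 254386 - 1333407 = -1079021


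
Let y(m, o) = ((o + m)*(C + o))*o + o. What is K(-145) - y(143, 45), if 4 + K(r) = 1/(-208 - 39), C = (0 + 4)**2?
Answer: -127478924/247 ≈ -5.1611e+5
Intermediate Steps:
C = 16 (C = 4**2 = 16)
K(r) = -989/247 (K(r) = -4 + 1/(-208 - 39) = -4 + 1/(-247) = -4 - 1/247 = -989/247)
y(m, o) = o + o*(16 + o)*(m + o) (y(m, o) = ((o + m)*(16 + o))*o + o = ((m + o)*(16 + o))*o + o = ((16 + o)*(m + o))*o + o = o*(16 + o)*(m + o) + o = o + o*(16 + o)*(m + o))
K(-145) - y(143, 45) = -989/247 - 45*(1 + 45**2 + 16*143 + 16*45 + 143*45) = -989/247 - 45*(1 + 2025 + 2288 + 720 + 6435) = -989/247 - 45*11469 = -989/247 - 1*516105 = -989/247 - 516105 = -127478924/247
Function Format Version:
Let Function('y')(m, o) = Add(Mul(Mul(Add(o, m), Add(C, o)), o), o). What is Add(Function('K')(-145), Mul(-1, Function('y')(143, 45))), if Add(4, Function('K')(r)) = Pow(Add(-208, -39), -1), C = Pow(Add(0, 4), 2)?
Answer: Rational(-127478924, 247) ≈ -5.1611e+5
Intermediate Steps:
C = 16 (C = Pow(4, 2) = 16)
Function('K')(r) = Rational(-989, 247) (Function('K')(r) = Add(-4, Pow(Add(-208, -39), -1)) = Add(-4, Pow(-247, -1)) = Add(-4, Rational(-1, 247)) = Rational(-989, 247))
Function('y')(m, o) = Add(o, Mul(o, Add(16, o), Add(m, o))) (Function('y')(m, o) = Add(Mul(Mul(Add(o, m), Add(16, o)), o), o) = Add(Mul(Mul(Add(m, o), Add(16, o)), o), o) = Add(Mul(Mul(Add(16, o), Add(m, o)), o), o) = Add(Mul(o, Add(16, o), Add(m, o)), o) = Add(o, Mul(o, Add(16, o), Add(m, o))))
Add(Function('K')(-145), Mul(-1, Function('y')(143, 45))) = Add(Rational(-989, 247), Mul(-1, Mul(45, Add(1, Pow(45, 2), Mul(16, 143), Mul(16, 45), Mul(143, 45))))) = Add(Rational(-989, 247), Mul(-1, Mul(45, Add(1, 2025, 2288, 720, 6435)))) = Add(Rational(-989, 247), Mul(-1, Mul(45, 11469))) = Add(Rational(-989, 247), Mul(-1, 516105)) = Add(Rational(-989, 247), -516105) = Rational(-127478924, 247)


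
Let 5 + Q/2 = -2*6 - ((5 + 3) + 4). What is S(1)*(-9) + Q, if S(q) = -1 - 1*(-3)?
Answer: -76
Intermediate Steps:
S(q) = 2 (S(q) = -1 + 3 = 2)
Q = -58 (Q = -10 + 2*(-2*6 - ((5 + 3) + 4)) = -10 + 2*(-12 - (8 + 4)) = -10 + 2*(-12 - 1*12) = -10 + 2*(-12 - 12) = -10 + 2*(-24) = -10 - 48 = -58)
S(1)*(-9) + Q = 2*(-9) - 58 = -18 - 58 = -76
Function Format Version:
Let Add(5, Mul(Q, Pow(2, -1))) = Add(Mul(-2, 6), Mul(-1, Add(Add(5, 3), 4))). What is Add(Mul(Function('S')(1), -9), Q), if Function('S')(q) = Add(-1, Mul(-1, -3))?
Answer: -76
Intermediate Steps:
Function('S')(q) = 2 (Function('S')(q) = Add(-1, 3) = 2)
Q = -58 (Q = Add(-10, Mul(2, Add(Mul(-2, 6), Mul(-1, Add(Add(5, 3), 4))))) = Add(-10, Mul(2, Add(-12, Mul(-1, Add(8, 4))))) = Add(-10, Mul(2, Add(-12, Mul(-1, 12)))) = Add(-10, Mul(2, Add(-12, -12))) = Add(-10, Mul(2, -24)) = Add(-10, -48) = -58)
Add(Mul(Function('S')(1), -9), Q) = Add(Mul(2, -9), -58) = Add(-18, -58) = -76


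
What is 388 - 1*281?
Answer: 107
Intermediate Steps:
388 - 1*281 = 388 - 281 = 107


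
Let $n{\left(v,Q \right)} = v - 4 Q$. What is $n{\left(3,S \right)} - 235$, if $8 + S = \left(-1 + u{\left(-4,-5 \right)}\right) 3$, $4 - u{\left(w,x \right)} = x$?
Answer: $-296$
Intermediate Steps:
$u{\left(w,x \right)} = 4 - x$
$S = 16$ ($S = -8 + \left(-1 + \left(4 - -5\right)\right) 3 = -8 + \left(-1 + \left(4 + 5\right)\right) 3 = -8 + \left(-1 + 9\right) 3 = -8 + 8 \cdot 3 = -8 + 24 = 16$)
$n{\left(3,S \right)} - 235 = \left(3 - 64\right) - 235 = -61 - 235 = -296$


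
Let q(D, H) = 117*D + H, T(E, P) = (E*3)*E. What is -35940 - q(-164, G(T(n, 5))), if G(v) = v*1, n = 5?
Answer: -16827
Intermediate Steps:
T(E, P) = 3*E**2 (T(E, P) = (3*E)*E = 3*E**2)
G(v) = v
q(D, H) = H + 117*D
-35940 - q(-164, G(T(n, 5))) = -35940 - (3*5**2 + 117*(-164)) = -35940 - (3*25 - 19188) = -35940 - (75 - 19188) = -35940 - 1*(-19113) = -35940 + 19113 = -16827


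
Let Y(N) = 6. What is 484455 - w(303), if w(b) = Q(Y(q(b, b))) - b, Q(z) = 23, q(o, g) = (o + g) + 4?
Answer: 484735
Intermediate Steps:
q(o, g) = 4 + g + o (q(o, g) = (g + o) + 4 = 4 + g + o)
w(b) = 23 - b
484455 - w(303) = 484455 - (23 - 1*303) = 484455 - (23 - 303) = 484455 - 1*(-280) = 484455 + 280 = 484735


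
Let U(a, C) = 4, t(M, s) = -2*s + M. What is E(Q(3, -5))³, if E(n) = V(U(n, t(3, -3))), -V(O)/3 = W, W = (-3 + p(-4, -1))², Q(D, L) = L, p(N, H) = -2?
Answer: -421875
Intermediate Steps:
t(M, s) = M - 2*s
W = 25 (W = (-3 - 2)² = (-5)² = 25)
V(O) = -75 (V(O) = -3*25 = -75)
E(n) = -75
E(Q(3, -5))³ = (-75)³ = -421875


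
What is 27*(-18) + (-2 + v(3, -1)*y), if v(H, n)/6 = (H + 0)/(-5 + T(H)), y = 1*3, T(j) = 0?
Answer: -2494/5 ≈ -498.80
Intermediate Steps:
y = 3
v(H, n) = -6*H/5 (v(H, n) = 6*((H + 0)/(-5 + 0)) = 6*(H/(-5)) = 6*(H*(-1/5)) = 6*(-H/5) = -6*H/5)
27*(-18) + (-2 + v(3, -1)*y) = 27*(-18) + (-2 - 6/5*3*3) = -486 + (-2 - 18/5*3) = -486 + (-2 - 54/5) = -486 - 64/5 = -2494/5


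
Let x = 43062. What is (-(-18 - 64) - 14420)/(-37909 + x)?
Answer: -14338/5153 ≈ -2.7825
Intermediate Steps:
(-(-18 - 64) - 14420)/(-37909 + x) = (-(-18 - 64) - 14420)/(-37909 + 43062) = (-1*(-82) - 14420)/5153 = (82 - 14420)*(1/5153) = -14338*1/5153 = -14338/5153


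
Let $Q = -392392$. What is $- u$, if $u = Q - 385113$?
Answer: $777505$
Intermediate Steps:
$u = -777505$ ($u = -392392 - 385113 = -777505$)
$- u = \left(-1\right) \left(-777505\right) = 777505$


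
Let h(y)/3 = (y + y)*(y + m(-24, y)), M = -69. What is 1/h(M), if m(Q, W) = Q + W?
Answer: 1/67068 ≈ 1.4910e-5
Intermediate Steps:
h(y) = 6*y*(-24 + 2*y) (h(y) = 3*((y + y)*(y + (-24 + y))) = 3*((2*y)*(-24 + 2*y)) = 3*(2*y*(-24 + 2*y)) = 6*y*(-24 + 2*y))
1/h(M) = 1/(12*(-69)*(-12 - 69)) = 1/(12*(-69)*(-81)) = 1/67068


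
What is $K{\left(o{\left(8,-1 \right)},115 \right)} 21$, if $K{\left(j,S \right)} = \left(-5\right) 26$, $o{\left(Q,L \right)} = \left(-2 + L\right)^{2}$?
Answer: $-2730$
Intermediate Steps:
$K{\left(j,S \right)} = -130$
$K{\left(o{\left(8,-1 \right)},115 \right)} 21 = \left(-130\right) 21 = -2730$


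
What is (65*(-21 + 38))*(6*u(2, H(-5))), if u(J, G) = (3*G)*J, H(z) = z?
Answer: -198900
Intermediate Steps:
u(J, G) = 3*G*J
(65*(-21 + 38))*(6*u(2, H(-5))) = (65*(-21 + 38))*(6*(3*(-5)*2)) = (65*17)*(6*(-30)) = 1105*(-180) = -198900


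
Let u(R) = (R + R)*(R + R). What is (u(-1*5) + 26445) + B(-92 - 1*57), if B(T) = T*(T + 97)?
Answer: 34293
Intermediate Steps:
B(T) = T*(97 + T)
u(R) = 4*R² (u(R) = (2*R)*(2*R) = 4*R²)
(u(-1*5) + 26445) + B(-92 - 1*57) = (4*(-1*5)² + 26445) + (-92 - 1*57)*(97 + (-92 - 1*57)) = (4*(-5)² + 26445) + (-92 - 57)*(97 + (-92 - 57)) = (4*25 + 26445) - 149*(97 - 149) = (100 + 26445) - 149*(-52) = 26545 + 7748 = 34293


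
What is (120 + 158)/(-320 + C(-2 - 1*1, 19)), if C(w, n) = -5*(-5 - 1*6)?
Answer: -278/265 ≈ -1.0491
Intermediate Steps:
C(w, n) = 55 (C(w, n) = -5*(-5 - 6) = -5*(-11) = 55)
(120 + 158)/(-320 + C(-2 - 1*1, 19)) = (120 + 158)/(-320 + 55) = 278/(-265) = 278*(-1/265) = -278/265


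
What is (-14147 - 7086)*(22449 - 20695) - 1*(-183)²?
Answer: -37276171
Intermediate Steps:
(-14147 - 7086)*(22449 - 20695) - 1*(-183)² = -21233*1754 - 1*33489 = -37242682 - 33489 = -37276171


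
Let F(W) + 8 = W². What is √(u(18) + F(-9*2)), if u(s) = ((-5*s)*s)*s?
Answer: 2*I*√7211 ≈ 169.84*I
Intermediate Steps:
u(s) = -5*s³ (u(s) = (-5*s²)*s = -5*s³)
F(W) = -8 + W²
√(u(18) + F(-9*2)) = √(-5*18³ + (-8 + (-9*2)²)) = √(-5*5832 + (-8 + (-18)²)) = √(-29160 + (-8 + 324)) = √(-29160 + 316) = √(-28844) = 2*I*√7211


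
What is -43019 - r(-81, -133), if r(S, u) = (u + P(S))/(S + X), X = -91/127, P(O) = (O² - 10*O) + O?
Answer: -445542243/10378 ≈ -42931.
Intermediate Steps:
P(O) = O² - 9*O
X = -91/127 (X = -91*1/127 = -91/127 ≈ -0.71654)
r(S, u) = (u + S*(-9 + S))/(-91/127 + S) (r(S, u) = (u + S*(-9 + S))/(S - 91/127) = (u + S*(-9 + S))/(-91/127 + S))
-43019 - r(-81, -133) = -43019 - 127*(-133 - 81*(-9 - 81))/(-91 + 127*(-81)) = -43019 - 127*(-133 - 81*(-90))/(-91 - 10287) = -43019 - 127*(-133 + 7290)/(-10378) = -43019 - 127*(-1)*7157/10378 = -43019 - 1*(-908939/10378) = -43019 + 908939/10378 = -445542243/10378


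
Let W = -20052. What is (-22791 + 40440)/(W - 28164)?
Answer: -5883/16072 ≈ -0.36604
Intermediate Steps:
(-22791 + 40440)/(W - 28164) = (-22791 + 40440)/(-20052 - 28164) = 17649/(-48216) = 17649*(-1/48216) = -5883/16072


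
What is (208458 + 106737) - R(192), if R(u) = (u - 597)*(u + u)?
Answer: 470715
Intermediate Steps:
R(u) = 2*u*(-597 + u) (R(u) = (-597 + u)*(2*u) = 2*u*(-597 + u))
(208458 + 106737) - R(192) = (208458 + 106737) - 2*192*(-597 + 192) = 315195 - 2*192*(-405) = 315195 - 1*(-155520) = 315195 + 155520 = 470715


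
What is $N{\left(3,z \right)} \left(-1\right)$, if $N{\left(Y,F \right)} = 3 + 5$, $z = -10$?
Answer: $-8$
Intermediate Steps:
$N{\left(Y,F \right)} = 8$
$N{\left(3,z \right)} \left(-1\right) = 8 \left(-1\right) = -8$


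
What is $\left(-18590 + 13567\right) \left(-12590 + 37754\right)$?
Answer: $-126398772$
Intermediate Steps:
$\left(-18590 + 13567\right) \left(-12590 + 37754\right) = \left(-5023\right) 25164 = -126398772$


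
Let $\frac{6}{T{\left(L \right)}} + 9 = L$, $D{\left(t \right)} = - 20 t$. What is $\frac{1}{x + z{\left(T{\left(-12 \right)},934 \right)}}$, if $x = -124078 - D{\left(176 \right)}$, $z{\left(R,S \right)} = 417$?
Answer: $- \frac{1}{120141} \approx -8.3235 \cdot 10^{-6}$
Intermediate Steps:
$T{\left(L \right)} = \frac{6}{-9 + L}$
$x = -120558$ ($x = -124078 - \left(-20\right) 176 = -124078 - -3520 = -124078 + 3520 = -120558$)
$\frac{1}{x + z{\left(T{\left(-12 \right)},934 \right)}} = \frac{1}{-120558 + 417} = \frac{1}{-120141} = - \frac{1}{120141}$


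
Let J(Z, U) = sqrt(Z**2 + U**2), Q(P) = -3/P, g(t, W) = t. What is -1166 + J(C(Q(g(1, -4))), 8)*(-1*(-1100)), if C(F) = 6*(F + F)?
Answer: -1166 + 4400*sqrt(85) ≈ 39400.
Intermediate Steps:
C(F) = 12*F (C(F) = 6*(2*F) = 12*F)
J(Z, U) = sqrt(U**2 + Z**2)
-1166 + J(C(Q(g(1, -4))), 8)*(-1*(-1100)) = -1166 + sqrt(8**2 + (12*(-3/1))**2)*(-1*(-1100)) = -1166 + sqrt(64 + (12*(-3*1))**2)*1100 = -1166 + sqrt(64 + (12*(-3))**2)*1100 = -1166 + sqrt(64 + (-36)**2)*1100 = -1166 + sqrt(64 + 1296)*1100 = -1166 + sqrt(1360)*1100 = -1166 + (4*sqrt(85))*1100 = -1166 + 4400*sqrt(85)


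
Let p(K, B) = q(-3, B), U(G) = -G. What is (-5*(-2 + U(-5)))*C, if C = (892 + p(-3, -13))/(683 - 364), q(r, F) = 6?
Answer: -13470/319 ≈ -42.226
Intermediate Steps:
p(K, B) = 6
C = 898/319 (C = (892 + 6)/(683 - 364) = 898/319 ≈ 2.8150)
(-5*(-2 + U(-5)))*C = -5*(-2 - 1*(-5))*(898/319) = -5*(-2 + 5)*(898/319) = -5*3*(898/319) = -15*898/319 = -13470/319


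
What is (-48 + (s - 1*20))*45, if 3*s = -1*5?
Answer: -3135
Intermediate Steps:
s = -5/3 (s = (-1*5)/3 = (⅓)*(-5) = -5/3 ≈ -1.6667)
(-48 + (s - 1*20))*45 = (-48 + (-5/3 - 1*20))*45 = (-48 + (-5/3 - 20))*45 = (-48 - 65/3)*45 = -209/3*45 = -3135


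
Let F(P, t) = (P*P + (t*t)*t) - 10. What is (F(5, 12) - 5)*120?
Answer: 208560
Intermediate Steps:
F(P, t) = -10 + P**2 + t**3 (F(P, t) = (P**2 + t**2*t) - 10 = (P**2 + t**3) - 10 = -10 + P**2 + t**3)
(F(5, 12) - 5)*120 = ((-10 + 5**2 + 12**3) - 5)*120 = ((-10 + 25 + 1728) - 5)*120 = (1743 - 5)*120 = 1738*120 = 208560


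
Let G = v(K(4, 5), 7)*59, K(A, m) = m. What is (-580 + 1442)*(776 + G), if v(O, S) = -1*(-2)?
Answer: 770628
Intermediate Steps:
v(O, S) = 2
G = 118 (G = 2*59 = 118)
(-580 + 1442)*(776 + G) = (-580 + 1442)*(776 + 118) = 862*894 = 770628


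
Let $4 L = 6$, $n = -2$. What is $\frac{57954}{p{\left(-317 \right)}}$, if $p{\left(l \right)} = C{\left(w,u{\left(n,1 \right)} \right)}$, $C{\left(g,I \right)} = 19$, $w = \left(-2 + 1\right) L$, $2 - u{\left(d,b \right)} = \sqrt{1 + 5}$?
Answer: $\frac{57954}{19} \approx 3050.2$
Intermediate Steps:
$L = \frac{3}{2}$ ($L = \frac{1}{4} \cdot 6 = \frac{3}{2} \approx 1.5$)
$u{\left(d,b \right)} = 2 - \sqrt{6}$ ($u{\left(d,b \right)} = 2 - \sqrt{1 + 5} = 2 - \sqrt{6}$)
$w = - \frac{3}{2}$ ($w = \left(-2 + 1\right) \frac{3}{2} = \left(-1\right) \frac{3}{2} = - \frac{3}{2} \approx -1.5$)
$p{\left(l \right)} = 19$
$\frac{57954}{p{\left(-317 \right)}} = \frac{57954}{19}$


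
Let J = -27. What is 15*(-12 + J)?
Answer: -585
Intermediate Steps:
15*(-12 + J) = 15*(-12 - 27) = 15*(-39) = -585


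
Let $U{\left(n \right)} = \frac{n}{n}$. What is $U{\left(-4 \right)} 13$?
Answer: $13$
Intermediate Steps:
$U{\left(n \right)} = 1$
$U{\left(-4 \right)} 13 = 1 \cdot 13 = 13$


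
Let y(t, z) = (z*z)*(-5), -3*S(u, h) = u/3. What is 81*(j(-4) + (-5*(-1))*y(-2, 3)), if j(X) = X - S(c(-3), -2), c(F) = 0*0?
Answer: -18549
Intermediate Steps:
c(F) = 0
S(u, h) = -u/9 (S(u, h) = -u/(3*3) = -u/9)
y(t, z) = -5*z² (y(t, z) = z²*(-5) = -5*z²)
j(X) = X (j(X) = X - (-1)*0/9 = X - 1*0 = X + 0 = X)
81*(j(-4) + (-5*(-1))*y(-2, 3)) = 81*(-4 + (-5*(-1))*(-5*3²)) = 81*(-4 + 5*(-5*9)) = 81*(-4 + 5*(-45)) = 81*(-4 - 225) = 81*(-229) = -18549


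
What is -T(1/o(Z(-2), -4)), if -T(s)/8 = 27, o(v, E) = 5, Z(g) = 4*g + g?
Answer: 216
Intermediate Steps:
Z(g) = 5*g
T(s) = -216 (T(s) = -8*27 = -216)
-T(1/o(Z(-2), -4)) = -1*(-216) = 216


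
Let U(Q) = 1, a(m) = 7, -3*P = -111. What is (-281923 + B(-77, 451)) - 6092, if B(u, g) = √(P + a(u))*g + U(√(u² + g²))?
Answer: -288014 + 902*√11 ≈ -2.8502e+5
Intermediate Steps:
P = 37 (P = -⅓*(-111) = 37)
B(u, g) = 1 + 2*g*√11 (B(u, g) = √(37 + 7)*g + 1 = √44*g + 1 = (2*√11)*g + 1 = 2*g*√11 + 1 = 1 + 2*g*√11)
(-281923 + B(-77, 451)) - 6092 = (-281923 + (1 + 2*451*√11)) - 6092 = (-281923 + (1 + 902*√11)) - 6092 = (-281922 + 902*√11) - 6092 = -288014 + 902*√11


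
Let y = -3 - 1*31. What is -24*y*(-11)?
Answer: -8976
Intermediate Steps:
y = -34 (y = -3 - 31 = -34)
-24*y*(-11) = -24*(-34)*(-11) = 816*(-11) = -8976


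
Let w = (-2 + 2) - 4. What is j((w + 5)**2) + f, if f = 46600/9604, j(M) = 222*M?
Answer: 544672/2401 ≈ 226.85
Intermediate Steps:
w = -4 (w = 0 - 4 = -4)
f = 11650/2401 (f = 46600*(1/9604) = 11650/2401 ≈ 4.8521)
j((w + 5)**2) + f = 222*(-4 + 5)**2 + 11650/2401 = 222*1**2 + 11650/2401 = 222*1 + 11650/2401 = 222 + 11650/2401 = 544672/2401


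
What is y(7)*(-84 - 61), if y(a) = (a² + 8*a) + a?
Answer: -16240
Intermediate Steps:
y(a) = a² + 9*a
y(7)*(-84 - 61) = (7*(9 + 7))*(-84 - 61) = (7*16)*(-145) = 112*(-145) = -16240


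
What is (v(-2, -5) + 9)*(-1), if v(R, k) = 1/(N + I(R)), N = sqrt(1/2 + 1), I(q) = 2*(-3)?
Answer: -203/23 + sqrt(6)/69 ≈ -8.7906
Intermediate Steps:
I(q) = -6
N = sqrt(6)/2 (N = sqrt(1/2 + 1) = sqrt(3/2) = sqrt(6)/2 ≈ 1.2247)
v(R, k) = 1/(-6 + sqrt(6)/2) (v(R, k) = 1/(sqrt(6)/2 - 6) = 1/(-6 + sqrt(6)/2))
(v(-2, -5) + 9)*(-1) = ((-4/23 - sqrt(6)/69) + 9)*(-1) = (203/23 - sqrt(6)/69)*(-1) = -203/23 + sqrt(6)/69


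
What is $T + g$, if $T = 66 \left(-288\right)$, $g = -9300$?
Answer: $-28308$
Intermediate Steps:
$T = -19008$
$T + g = -19008 - 9300 = -28308$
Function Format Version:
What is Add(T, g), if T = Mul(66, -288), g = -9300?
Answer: -28308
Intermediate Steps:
T = -19008
Add(T, g) = Add(-19008, -9300) = -28308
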